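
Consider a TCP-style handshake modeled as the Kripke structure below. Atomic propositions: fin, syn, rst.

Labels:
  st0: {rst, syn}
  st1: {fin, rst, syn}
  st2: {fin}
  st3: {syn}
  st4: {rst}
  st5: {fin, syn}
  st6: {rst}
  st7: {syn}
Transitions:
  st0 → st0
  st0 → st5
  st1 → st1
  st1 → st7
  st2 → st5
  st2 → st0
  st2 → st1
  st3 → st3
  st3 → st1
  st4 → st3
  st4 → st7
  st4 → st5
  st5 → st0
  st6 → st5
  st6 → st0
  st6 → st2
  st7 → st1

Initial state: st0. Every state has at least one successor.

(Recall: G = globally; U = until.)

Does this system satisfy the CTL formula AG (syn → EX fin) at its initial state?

Does not hold

States satisfying syn → EX fin: {st0, st1, st2, st3, st4, st6, st7}.
States satisfying AG (syn → EX fin): {st1, st3, st7}.
st5 is reachable from st0 and violates syn → EX fin, so AG fails at st0.
st0 ∉ Sat(AG (syn → EX fin)).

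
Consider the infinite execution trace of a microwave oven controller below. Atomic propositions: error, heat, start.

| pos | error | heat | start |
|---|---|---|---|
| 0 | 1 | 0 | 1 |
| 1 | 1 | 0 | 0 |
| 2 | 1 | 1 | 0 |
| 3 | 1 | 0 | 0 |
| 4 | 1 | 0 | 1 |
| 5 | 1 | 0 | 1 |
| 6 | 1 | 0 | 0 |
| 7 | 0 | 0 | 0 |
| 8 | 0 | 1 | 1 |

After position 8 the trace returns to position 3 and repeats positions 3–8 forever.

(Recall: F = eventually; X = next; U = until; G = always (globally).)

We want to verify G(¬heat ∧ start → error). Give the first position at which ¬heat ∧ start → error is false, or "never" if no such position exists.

¬heat ∧ start → error holds at every position 0..8, and those are all the positions the trace ever visits, so the invariant G(¬heat ∧ start → error) is never violated.

never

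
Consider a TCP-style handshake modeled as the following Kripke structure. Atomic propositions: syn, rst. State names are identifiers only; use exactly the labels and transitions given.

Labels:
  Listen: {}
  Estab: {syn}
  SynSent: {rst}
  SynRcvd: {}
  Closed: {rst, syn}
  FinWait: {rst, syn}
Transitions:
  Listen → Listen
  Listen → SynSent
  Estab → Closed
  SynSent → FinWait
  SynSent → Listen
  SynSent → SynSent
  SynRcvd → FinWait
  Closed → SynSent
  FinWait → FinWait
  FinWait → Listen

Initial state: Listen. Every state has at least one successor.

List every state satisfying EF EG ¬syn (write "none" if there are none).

{Listen, Estab, SynSent, SynRcvd, Closed, FinWait}

States satisfying EG ¬syn: {Listen, SynSent}.
States satisfying EF EG ¬syn: {Listen, Estab, SynSent, SynRcvd, Closed, FinWait}.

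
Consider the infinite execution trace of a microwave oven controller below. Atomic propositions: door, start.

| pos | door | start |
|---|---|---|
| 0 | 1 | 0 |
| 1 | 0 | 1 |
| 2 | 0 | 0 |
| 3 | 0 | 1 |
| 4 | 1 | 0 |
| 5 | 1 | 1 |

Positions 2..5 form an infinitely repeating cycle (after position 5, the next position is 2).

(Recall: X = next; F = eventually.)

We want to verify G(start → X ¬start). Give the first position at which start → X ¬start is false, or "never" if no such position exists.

never

start → X ¬start holds at every position 0..5, and those are all the positions the trace ever visits, so the invariant G(start → X ¬start) is never violated.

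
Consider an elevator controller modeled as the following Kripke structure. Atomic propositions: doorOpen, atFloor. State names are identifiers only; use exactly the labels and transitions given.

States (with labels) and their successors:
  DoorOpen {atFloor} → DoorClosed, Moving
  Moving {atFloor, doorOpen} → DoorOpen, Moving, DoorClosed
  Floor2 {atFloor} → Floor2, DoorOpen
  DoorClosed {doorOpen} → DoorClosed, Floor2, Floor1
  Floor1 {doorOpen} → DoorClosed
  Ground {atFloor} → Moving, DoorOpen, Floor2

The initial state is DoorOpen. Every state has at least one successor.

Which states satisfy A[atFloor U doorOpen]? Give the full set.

{DoorOpen, Moving, DoorClosed, Floor1}

States satisfying atFloor: {DoorOpen, Moving, Floor2, Ground}.
States satisfying doorOpen: {Moving, DoorClosed, Floor1}.
States satisfying A[atFloor U doorOpen]: {DoorOpen, Moving, DoorClosed, Floor1}.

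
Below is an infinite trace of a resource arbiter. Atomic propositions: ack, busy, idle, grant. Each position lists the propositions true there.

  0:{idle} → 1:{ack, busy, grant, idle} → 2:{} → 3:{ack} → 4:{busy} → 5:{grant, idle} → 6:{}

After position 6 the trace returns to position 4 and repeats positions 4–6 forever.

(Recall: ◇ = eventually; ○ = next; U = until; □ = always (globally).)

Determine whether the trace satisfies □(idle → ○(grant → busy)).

idle → ○(grant → busy) holds at every position 0..6, and those are all positions ever visited, so □(idle → ○(grant → busy)) holds.
Positions where idle holds: 0, 1, 5.
Check ○(grant → busy) at each: 0→ok, 1→ok, 5→ok.

Holds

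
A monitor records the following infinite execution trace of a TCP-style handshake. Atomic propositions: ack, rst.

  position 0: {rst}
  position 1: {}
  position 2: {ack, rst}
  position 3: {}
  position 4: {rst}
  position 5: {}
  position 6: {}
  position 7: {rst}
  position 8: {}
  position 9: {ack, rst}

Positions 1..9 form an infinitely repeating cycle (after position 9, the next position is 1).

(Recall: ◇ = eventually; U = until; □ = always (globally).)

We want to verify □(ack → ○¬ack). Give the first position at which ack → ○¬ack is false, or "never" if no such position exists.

never

ack → ○¬ack holds at every position 0..9, and those are all the positions the trace ever visits, so the invariant □(ack → ○¬ack) is never violated.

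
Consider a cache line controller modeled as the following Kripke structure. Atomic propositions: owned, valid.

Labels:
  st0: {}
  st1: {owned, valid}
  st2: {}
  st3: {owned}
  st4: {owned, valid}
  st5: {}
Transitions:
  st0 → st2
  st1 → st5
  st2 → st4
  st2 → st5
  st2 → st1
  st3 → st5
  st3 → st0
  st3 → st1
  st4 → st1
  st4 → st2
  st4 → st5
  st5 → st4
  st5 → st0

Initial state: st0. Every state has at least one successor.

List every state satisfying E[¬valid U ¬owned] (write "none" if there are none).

{st0, st2, st3, st5}

States satisfying ¬valid: {st0, st2, st3, st5}.
States satisfying ¬owned: {st0, st2, st5}.
States satisfying E[¬valid U ¬owned]: {st0, st2, st3, st5}.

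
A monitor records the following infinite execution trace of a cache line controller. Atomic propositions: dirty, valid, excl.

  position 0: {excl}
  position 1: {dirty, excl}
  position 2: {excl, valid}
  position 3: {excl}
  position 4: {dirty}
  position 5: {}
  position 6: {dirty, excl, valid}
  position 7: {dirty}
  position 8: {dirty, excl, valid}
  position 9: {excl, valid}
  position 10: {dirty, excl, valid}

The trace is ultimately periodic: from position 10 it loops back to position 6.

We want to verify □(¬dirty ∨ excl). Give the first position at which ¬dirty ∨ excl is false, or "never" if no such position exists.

Check ¬dirty ∨ excl at each position in order: 0 ✓, 1 ✓, 2 ✓, 3 ✓.
At position 4 the labels are {dirty}, so ¬dirty ∨ excl is false there. This is the first violation.

4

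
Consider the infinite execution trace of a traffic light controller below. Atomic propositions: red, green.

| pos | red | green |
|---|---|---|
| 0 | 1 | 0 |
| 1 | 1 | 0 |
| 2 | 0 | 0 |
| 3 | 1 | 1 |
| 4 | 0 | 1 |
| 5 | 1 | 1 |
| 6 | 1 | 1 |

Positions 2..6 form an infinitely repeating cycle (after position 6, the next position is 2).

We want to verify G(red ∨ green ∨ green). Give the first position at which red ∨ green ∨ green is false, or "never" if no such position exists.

Check red ∨ green ∨ green at each position in order: 0 ✓, 1 ✓.
At position 2 the labels are {}, so red ∨ green ∨ green is false there. This is the first violation.

2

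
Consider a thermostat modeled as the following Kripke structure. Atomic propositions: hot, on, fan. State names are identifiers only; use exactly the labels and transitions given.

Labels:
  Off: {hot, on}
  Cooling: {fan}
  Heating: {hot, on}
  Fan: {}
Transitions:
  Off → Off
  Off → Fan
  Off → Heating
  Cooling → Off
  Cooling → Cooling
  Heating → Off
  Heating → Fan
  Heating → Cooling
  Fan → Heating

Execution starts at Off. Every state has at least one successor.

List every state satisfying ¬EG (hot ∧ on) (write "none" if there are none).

States satisfying hot ∧ on: {Off, Heating}.
States satisfying EG (hot ∧ on): {Off, Heating}.
States satisfying ¬EG (hot ∧ on): {Cooling, Fan}.

{Cooling, Fan}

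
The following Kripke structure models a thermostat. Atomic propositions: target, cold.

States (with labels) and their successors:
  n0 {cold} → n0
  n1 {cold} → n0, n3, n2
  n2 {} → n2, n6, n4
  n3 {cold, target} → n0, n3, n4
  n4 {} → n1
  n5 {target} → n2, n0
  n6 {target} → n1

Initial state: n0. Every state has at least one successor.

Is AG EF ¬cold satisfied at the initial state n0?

States satisfying EF ¬cold: {n1, n2, n3, n4, n5, n6}.
States satisfying AG EF ¬cold: ∅.
n0 is reachable from n0 and violates EF ¬cold, so AG fails at n0.
n0 ∉ Sat(AG EF ¬cold).

Does not hold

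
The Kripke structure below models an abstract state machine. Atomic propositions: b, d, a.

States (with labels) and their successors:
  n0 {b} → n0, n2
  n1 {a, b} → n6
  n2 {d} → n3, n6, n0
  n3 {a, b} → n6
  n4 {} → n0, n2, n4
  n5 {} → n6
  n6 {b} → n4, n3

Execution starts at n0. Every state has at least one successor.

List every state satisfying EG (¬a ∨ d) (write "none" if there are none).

States satisfying ¬a ∨ d: {n0, n2, n4, n5, n6}.
States satisfying EG (¬a ∨ d): {n0, n2, n4, n5, n6}.

{n0, n2, n4, n5, n6}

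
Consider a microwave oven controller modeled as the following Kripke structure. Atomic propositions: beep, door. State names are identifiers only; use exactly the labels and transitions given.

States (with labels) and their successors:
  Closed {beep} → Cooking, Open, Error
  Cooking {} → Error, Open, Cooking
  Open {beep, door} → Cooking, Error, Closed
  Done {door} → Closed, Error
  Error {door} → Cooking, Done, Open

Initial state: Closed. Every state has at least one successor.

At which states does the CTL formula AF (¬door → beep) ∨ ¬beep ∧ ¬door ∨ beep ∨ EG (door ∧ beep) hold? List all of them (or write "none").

States satisfying ¬door → beep: {Closed, Open, Done, Error}.
States satisfying AF (¬door → beep): {Closed, Open, Done, Error}.
States satisfying ¬beep: {Cooking, Done, Error}.
States satisfying ¬door: {Closed, Cooking}.
States satisfying ¬beep ∧ ¬door: {Cooking}.
States satisfying ¬beep ∧ ¬door ∨ beep: {Closed, Cooking, Open}.
States satisfying AF (¬door → beep) ∨ ¬beep ∧ ¬door ∨ beep: {Closed, Cooking, Open, Done, Error}.
States satisfying door ∧ beep: {Open}.
States satisfying EG (door ∧ beep): ∅.
States satisfying AF (¬door → beep) ∨ ¬beep ∧ ¬door ∨ beep ∨ EG (door ∧ beep): {Closed, Cooking, Open, Done, Error}.

{Closed, Cooking, Open, Done, Error}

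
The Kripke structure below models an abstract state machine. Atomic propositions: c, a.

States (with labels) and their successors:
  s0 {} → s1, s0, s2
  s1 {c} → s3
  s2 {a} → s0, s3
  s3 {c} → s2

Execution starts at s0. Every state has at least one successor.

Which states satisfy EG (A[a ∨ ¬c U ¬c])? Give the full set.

{s0, s2}

States satisfying A[a ∨ ¬c U ¬c]: {s0, s2}.
States satisfying EG (A[a ∨ ¬c U ¬c]): {s0, s2}.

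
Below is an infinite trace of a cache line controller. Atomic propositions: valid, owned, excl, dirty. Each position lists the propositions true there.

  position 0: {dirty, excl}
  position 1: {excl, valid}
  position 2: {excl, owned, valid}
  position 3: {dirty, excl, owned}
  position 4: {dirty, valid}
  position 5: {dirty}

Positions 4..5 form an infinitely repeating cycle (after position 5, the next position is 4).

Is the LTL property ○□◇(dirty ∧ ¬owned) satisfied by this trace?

Satisfied

The position after 0 is 1; □◇(dirty ∧ ¬owned) is true there.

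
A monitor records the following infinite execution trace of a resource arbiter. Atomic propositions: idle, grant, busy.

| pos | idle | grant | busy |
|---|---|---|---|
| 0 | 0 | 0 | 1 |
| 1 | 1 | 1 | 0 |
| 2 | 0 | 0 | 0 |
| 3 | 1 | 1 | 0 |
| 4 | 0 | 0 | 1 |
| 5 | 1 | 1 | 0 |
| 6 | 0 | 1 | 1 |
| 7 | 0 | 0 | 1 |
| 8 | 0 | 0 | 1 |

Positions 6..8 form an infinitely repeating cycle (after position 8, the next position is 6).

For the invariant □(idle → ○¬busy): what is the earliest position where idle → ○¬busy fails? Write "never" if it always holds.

3

Check idle → ○¬busy at each position in order: 0 ✓, 1 ✓, 2 ✓.
At position 3 the labels are {grant, idle} and the next position 4 has {busy}, so idle → ○¬busy is false there. This is the first violation.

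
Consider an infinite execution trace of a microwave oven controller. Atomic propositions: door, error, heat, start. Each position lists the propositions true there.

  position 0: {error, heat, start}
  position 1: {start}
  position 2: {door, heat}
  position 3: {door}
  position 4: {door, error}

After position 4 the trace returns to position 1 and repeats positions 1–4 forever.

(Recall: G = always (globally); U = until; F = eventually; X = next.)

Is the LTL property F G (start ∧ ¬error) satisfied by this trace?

No

G (start ∧ ¬error) is false at every position 0..4, so it never becomes true and F G (start ∧ ¬error) fails.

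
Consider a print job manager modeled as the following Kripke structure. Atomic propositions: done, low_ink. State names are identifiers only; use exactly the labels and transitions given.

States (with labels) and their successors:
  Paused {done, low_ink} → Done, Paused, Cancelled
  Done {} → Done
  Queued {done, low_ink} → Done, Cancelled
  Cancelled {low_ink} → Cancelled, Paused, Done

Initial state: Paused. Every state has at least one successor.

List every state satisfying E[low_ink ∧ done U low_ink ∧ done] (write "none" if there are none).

States satisfying low_ink ∧ done: {Paused, Queued}.
States satisfying E[low_ink ∧ done U low_ink ∧ done]: {Paused, Queued}.

{Paused, Queued}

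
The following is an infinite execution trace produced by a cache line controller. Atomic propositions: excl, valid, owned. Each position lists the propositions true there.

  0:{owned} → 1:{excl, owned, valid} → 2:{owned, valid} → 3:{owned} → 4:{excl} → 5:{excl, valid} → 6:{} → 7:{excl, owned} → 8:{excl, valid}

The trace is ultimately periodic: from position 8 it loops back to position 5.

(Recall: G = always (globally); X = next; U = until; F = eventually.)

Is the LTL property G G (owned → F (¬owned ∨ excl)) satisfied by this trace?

G (owned → F (¬owned ∨ excl)) holds at every position 0..8, and those are all positions ever visited, so G G (owned → F (¬owned ∨ excl)) holds.

Holds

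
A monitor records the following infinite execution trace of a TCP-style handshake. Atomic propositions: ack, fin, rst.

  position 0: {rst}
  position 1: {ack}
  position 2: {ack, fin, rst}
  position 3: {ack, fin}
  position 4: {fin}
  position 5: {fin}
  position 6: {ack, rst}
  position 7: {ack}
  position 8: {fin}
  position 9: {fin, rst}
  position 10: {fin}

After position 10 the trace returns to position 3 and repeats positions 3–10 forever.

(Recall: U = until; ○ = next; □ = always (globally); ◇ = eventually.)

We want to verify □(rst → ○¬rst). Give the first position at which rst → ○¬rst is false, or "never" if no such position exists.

never

rst → ○¬rst holds at every position 0..10, and those are all the positions the trace ever visits, so the invariant □(rst → ○¬rst) is never violated.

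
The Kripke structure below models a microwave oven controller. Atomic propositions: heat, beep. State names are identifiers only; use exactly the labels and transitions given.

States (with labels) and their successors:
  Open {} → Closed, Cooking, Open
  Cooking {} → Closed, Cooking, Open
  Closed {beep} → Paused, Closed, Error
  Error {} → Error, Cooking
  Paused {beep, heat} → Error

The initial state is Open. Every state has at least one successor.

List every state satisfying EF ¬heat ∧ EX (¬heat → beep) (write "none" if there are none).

States satisfying ¬heat: {Open, Cooking, Closed, Error}.
States satisfying EF ¬heat: {Open, Cooking, Closed, Error, Paused}.
States satisfying ¬heat → beep: {Closed, Paused}.
States satisfying EX (¬heat → beep): {Open, Cooking, Closed}.
States satisfying EF ¬heat ∧ EX (¬heat → beep): {Open, Cooking, Closed}.

{Open, Cooking, Closed}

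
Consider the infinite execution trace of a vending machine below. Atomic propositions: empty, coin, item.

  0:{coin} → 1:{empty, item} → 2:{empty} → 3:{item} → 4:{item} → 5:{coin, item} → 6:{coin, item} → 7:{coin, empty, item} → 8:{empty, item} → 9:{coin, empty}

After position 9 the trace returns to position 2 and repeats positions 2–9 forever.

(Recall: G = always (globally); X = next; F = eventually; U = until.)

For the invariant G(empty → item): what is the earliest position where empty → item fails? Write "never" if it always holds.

2

Check empty → item at each position in order: 0 ✓, 1 ✓.
At position 2 the labels are {empty}, so empty → item is false there. This is the first violation.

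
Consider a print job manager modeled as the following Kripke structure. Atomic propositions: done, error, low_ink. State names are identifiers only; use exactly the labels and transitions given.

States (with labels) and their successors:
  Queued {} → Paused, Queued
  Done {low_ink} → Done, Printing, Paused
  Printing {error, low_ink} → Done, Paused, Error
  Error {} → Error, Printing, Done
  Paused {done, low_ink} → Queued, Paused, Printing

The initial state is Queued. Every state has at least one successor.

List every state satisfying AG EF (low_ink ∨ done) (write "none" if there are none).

States satisfying EF (low_ink ∨ done): {Queued, Done, Printing, Error, Paused}.
States satisfying AG EF (low_ink ∨ done): {Queued, Done, Printing, Error, Paused}.

{Queued, Done, Printing, Error, Paused}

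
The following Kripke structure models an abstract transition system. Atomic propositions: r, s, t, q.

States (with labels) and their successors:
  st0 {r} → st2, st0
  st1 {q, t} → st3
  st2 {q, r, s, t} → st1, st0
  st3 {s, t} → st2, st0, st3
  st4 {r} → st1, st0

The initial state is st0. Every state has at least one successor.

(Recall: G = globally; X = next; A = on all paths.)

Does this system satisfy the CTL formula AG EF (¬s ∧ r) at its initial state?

Yes

States satisfying EF (¬s ∧ r): {st0, st1, st2, st3, st4}.
States satisfying AG EF (¬s ∧ r): {st0, st1, st2, st3, st4}.
Every state reachable from st0 satisfies EF (¬s ∧ r).
st0 ∈ Sat(AG EF (¬s ∧ r)).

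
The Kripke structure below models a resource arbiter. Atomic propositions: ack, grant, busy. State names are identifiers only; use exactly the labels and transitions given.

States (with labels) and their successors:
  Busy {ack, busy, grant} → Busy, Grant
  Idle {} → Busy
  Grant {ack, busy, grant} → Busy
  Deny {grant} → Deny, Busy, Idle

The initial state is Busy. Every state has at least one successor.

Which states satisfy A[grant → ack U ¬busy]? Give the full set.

States satisfying grant → ack: {Busy, Idle, Grant}.
States satisfying ¬busy: {Idle, Deny}.
States satisfying A[grant → ack U ¬busy]: {Idle, Deny}.

{Idle, Deny}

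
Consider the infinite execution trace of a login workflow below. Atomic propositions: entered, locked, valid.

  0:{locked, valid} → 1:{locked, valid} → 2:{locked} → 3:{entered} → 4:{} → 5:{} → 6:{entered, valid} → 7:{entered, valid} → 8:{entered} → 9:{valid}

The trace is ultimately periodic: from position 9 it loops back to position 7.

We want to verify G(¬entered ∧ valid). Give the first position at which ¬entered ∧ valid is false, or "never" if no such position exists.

Check ¬entered ∧ valid at each position in order: 0 ✓, 1 ✓.
At position 2 the labels are {locked}, so ¬entered ∧ valid is false there. This is the first violation.

2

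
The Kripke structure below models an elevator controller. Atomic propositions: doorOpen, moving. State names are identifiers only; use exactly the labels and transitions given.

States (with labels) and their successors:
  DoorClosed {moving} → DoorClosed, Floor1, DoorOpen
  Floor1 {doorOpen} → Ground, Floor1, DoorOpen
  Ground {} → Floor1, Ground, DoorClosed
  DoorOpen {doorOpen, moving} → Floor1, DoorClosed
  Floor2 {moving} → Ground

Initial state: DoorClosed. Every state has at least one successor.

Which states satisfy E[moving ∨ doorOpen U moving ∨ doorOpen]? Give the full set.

States satisfying moving ∨ doorOpen: {DoorClosed, Floor1, DoorOpen, Floor2}.
States satisfying E[moving ∨ doorOpen U moving ∨ doorOpen]: {DoorClosed, Floor1, DoorOpen, Floor2}.

{DoorClosed, Floor1, DoorOpen, Floor2}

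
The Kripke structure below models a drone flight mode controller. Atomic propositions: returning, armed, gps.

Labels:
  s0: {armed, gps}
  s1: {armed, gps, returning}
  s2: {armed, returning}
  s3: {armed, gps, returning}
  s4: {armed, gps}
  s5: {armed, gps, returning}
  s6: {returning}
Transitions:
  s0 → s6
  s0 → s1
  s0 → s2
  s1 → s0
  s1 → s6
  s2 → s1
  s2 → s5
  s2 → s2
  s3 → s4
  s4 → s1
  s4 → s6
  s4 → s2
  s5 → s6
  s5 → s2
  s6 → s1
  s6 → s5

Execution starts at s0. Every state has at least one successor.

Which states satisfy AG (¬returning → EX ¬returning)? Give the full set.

States satisfying ¬returning → EX ¬returning: {s1, s2, s3, s5, s6}.
States satisfying AG (¬returning → EX ¬returning): ∅.

none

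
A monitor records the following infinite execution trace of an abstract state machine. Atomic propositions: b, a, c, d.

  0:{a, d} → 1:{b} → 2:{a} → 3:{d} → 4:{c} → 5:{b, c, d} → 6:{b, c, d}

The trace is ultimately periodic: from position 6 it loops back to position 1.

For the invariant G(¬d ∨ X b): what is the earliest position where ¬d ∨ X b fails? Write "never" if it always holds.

Check ¬d ∨ X b at each position in order: 0 ✓, 1 ✓, 2 ✓.
At position 3 the labels are {d} and the next position 4 has {c}, so ¬d ∨ X b is false there. This is the first violation.

3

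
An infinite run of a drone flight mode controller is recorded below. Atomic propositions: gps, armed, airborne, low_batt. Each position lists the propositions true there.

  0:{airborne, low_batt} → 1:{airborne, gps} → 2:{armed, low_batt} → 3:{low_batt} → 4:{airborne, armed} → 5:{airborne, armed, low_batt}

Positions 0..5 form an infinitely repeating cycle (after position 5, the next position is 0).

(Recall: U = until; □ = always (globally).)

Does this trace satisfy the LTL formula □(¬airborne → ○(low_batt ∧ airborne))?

¬airborne → ○(low_batt ∧ airborne) must hold at every position from 0 onward. It fails at position 2, so □(¬airborne → ○(low_batt ∧ airborne)) is false.
Positions where ¬airborne holds: 2, 3.
Check ○(low_batt ∧ airborne) at each: 2→fails, 3→fails.

No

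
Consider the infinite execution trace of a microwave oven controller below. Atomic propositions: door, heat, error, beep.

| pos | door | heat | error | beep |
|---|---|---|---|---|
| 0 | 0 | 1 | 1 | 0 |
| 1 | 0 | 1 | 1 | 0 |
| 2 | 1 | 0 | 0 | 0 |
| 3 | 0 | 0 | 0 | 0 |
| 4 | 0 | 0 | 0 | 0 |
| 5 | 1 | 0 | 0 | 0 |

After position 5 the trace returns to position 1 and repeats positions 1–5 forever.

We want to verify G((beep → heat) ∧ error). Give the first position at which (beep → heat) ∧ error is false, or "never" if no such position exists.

2

Check (beep → heat) ∧ error at each position in order: 0 ✓, 1 ✓.
At position 2 the labels are {door}, so (beep → heat) ∧ error is false there. This is the first violation.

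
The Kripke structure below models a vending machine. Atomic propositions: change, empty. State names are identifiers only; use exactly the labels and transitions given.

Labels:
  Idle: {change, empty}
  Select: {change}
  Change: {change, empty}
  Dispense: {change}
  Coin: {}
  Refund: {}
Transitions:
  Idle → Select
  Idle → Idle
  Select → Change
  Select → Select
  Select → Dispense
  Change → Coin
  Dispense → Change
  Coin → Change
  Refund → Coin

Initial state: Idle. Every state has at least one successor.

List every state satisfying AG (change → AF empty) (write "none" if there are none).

{Change, Dispense, Coin, Refund}

States satisfying change → AF empty: {Idle, Change, Dispense, Coin, Refund}.
States satisfying AG (change → AF empty): {Change, Dispense, Coin, Refund}.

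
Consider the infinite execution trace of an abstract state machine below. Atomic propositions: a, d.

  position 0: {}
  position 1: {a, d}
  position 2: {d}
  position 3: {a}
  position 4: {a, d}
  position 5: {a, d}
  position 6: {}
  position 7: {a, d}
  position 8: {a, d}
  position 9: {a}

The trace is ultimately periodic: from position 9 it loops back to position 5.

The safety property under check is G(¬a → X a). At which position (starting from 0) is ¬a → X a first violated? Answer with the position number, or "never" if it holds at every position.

¬a → X a holds at every position 0..9, and those are all the positions the trace ever visits, so the invariant G(¬a → X a) is never violated.

never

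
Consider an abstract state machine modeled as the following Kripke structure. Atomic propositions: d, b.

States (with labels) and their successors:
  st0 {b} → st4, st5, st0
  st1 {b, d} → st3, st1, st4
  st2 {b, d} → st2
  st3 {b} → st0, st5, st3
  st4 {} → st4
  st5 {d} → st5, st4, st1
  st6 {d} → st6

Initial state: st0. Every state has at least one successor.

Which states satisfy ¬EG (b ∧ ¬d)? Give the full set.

States satisfying b ∧ ¬d: {st0, st3}.
States satisfying EG (b ∧ ¬d): {st0, st3}.
States satisfying ¬EG (b ∧ ¬d): {st1, st2, st4, st5, st6}.

{st1, st2, st4, st5, st6}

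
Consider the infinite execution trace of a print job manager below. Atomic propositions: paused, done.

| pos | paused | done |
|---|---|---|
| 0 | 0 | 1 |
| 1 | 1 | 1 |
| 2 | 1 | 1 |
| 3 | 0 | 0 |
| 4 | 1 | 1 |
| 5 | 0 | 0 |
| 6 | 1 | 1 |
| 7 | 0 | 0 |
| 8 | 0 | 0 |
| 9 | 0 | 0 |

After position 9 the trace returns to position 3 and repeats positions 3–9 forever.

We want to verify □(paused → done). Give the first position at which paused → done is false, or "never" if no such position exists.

paused → done holds at every position 0..9, and those are all the positions the trace ever visits, so the invariant □(paused → done) is never violated.

never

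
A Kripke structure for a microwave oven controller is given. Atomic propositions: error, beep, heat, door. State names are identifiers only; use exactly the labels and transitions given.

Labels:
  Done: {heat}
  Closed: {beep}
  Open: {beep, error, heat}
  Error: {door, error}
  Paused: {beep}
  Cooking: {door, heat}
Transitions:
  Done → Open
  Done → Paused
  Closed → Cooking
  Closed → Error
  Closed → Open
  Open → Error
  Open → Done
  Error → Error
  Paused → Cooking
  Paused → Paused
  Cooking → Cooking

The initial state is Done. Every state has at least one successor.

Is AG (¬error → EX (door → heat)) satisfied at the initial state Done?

Satisfied

States satisfying ¬error → EX (door → heat): {Done, Closed, Open, Error, Paused, Cooking}.
States satisfying AG (¬error → EX (door → heat)): {Done, Closed, Open, Error, Paused, Cooking}.
Every state reachable from Done satisfies ¬error → EX (door → heat).
Done ∈ Sat(AG (¬error → EX (door → heat))).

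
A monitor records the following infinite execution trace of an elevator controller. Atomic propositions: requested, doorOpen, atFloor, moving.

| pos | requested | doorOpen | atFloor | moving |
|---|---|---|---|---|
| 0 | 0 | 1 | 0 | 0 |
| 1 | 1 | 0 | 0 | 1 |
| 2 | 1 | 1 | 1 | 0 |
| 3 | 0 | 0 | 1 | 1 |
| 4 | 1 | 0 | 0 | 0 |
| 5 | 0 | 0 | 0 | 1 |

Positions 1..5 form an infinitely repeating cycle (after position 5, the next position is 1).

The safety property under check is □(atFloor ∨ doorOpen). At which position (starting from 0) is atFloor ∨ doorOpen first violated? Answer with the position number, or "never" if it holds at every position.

Check atFloor ∨ doorOpen at each position in order: 0 ✓.
At position 1 the labels are {moving, requested}, so atFloor ∨ doorOpen is false there. This is the first violation.

1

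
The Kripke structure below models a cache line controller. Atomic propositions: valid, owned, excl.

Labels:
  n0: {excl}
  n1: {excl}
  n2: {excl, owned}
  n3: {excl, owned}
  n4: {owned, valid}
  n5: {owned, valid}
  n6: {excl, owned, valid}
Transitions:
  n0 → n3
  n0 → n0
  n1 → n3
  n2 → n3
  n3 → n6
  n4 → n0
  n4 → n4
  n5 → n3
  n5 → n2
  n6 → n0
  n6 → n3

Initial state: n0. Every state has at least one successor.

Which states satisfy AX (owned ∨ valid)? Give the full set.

States satisfying owned ∨ valid: {n2, n3, n4, n5, n6}.
States satisfying AX (owned ∨ valid): {n1, n2, n3, n5}.

{n1, n2, n3, n5}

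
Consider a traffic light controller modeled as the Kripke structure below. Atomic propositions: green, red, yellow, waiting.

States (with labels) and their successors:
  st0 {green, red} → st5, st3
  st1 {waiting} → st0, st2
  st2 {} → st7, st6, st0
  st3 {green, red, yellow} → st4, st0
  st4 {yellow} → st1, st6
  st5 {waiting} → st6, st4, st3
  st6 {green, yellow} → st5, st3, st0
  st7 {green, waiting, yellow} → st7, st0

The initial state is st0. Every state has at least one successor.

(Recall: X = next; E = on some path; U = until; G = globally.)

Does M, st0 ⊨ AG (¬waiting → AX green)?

No

States satisfying ¬waiting → AX green: {st1, st2, st5, st7}.
States satisfying AG (¬waiting → AX green): ∅.
st0 is reachable from st0 and violates ¬waiting → AX green, so AG fails at st0.
st0 ∉ Sat(AG (¬waiting → AX green)).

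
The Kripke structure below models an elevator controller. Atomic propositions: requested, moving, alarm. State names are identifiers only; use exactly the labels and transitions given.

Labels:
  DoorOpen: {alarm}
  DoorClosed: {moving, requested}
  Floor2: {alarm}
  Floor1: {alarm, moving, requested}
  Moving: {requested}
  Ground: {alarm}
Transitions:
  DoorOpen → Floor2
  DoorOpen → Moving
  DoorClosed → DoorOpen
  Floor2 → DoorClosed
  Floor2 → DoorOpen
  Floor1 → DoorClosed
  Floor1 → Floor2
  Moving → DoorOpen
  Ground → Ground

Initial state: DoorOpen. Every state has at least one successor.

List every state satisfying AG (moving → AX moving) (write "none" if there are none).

{Ground}

States satisfying moving → AX moving: {DoorOpen, Floor2, Moving, Ground}.
States satisfying AG (moving → AX moving): {Ground}.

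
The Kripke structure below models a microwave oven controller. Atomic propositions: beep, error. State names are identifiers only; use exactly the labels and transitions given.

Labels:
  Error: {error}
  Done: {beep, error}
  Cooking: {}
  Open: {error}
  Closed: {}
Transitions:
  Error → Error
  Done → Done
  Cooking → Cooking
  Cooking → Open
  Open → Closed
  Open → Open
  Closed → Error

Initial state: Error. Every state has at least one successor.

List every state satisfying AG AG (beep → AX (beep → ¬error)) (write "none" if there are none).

{Error, Cooking, Open, Closed}

States satisfying AG (beep → AX (beep → ¬error)): {Error, Cooking, Open, Closed}.
States satisfying AG AG (beep → AX (beep → ¬error)): {Error, Cooking, Open, Closed}.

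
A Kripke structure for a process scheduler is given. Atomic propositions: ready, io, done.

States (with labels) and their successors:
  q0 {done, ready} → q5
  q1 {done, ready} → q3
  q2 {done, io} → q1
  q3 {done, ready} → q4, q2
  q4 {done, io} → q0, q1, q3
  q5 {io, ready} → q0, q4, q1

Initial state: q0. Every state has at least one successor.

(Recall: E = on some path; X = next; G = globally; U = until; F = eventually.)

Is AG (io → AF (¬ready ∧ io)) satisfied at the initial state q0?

No

States satisfying io → AF (¬ready ∧ io): {q0, q1, q2, q3, q4}.
States satisfying AG (io → AF (¬ready ∧ io)): ∅.
q5 is reachable from q0 and violates io → AF (¬ready ∧ io), so AG fails at q0.
q0 ∉ Sat(AG (io → AF (¬ready ∧ io))).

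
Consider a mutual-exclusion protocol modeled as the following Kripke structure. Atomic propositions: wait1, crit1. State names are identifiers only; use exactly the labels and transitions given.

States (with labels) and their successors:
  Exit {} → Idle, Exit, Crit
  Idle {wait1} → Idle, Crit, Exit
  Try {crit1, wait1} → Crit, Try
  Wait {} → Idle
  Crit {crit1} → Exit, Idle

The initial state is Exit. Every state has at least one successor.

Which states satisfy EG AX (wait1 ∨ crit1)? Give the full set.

States satisfying AX (wait1 ∨ crit1): {Try, Wait}.
States satisfying EG AX (wait1 ∨ crit1): {Try}.

{Try}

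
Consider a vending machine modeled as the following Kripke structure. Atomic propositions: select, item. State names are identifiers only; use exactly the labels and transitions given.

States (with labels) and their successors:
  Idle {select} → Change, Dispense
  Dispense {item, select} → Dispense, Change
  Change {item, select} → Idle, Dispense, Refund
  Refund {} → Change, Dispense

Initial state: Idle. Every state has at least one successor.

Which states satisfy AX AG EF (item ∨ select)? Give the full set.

States satisfying AG EF (item ∨ select): {Idle, Dispense, Change, Refund}.
States satisfying AX AG EF (item ∨ select): {Idle, Dispense, Change, Refund}.

{Idle, Dispense, Change, Refund}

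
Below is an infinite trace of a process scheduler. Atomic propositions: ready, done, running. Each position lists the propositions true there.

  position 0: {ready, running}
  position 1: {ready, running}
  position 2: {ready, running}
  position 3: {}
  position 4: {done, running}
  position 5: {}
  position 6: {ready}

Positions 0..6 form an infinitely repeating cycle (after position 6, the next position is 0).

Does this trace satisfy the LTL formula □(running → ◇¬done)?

running → ◇¬done holds at every position 0..6, and those are all positions ever visited, so □(running → ◇¬done) holds.
Positions where running holds: 0, 1, 2, 4.
Check ◇¬done at each: 0→ok, 1→ok, 2→ok, 4→ok.

Yes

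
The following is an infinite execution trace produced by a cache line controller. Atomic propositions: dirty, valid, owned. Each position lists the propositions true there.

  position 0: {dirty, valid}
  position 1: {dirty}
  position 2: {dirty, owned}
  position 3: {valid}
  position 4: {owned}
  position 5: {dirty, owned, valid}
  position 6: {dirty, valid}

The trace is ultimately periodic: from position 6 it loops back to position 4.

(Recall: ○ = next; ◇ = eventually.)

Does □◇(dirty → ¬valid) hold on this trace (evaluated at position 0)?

Holds

◇(dirty → ¬valid) holds at every position 0..6, and those are all positions ever visited, so □◇(dirty → ¬valid) holds.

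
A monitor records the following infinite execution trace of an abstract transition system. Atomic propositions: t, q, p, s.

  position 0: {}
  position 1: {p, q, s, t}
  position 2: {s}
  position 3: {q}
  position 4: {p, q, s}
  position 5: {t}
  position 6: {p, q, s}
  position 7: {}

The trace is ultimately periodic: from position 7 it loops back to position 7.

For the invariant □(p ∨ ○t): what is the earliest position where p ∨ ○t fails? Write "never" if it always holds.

2

Check p ∨ ○t at each position in order: 0 ✓, 1 ✓.
At position 2 the labels are {s} and the next position 3 has {q}, so p ∨ ○t is false there. This is the first violation.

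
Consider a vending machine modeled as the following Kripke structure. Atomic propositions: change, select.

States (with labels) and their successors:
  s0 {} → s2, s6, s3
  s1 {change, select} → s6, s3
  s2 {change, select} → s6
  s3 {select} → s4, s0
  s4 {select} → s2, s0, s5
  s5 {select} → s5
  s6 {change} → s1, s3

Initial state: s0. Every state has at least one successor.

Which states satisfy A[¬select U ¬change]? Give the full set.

{s0, s3, s4, s5}

States satisfying ¬select: {s0, s6}.
States satisfying ¬change: {s0, s3, s4, s5}.
States satisfying A[¬select U ¬change]: {s0, s3, s4, s5}.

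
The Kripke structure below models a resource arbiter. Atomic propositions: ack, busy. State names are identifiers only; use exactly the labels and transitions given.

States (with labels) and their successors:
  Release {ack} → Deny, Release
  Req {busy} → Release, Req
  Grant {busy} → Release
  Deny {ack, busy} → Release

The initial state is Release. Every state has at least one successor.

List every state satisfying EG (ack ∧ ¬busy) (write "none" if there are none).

States satisfying ack ∧ ¬busy: {Release}.
States satisfying EG (ack ∧ ¬busy): {Release}.

{Release}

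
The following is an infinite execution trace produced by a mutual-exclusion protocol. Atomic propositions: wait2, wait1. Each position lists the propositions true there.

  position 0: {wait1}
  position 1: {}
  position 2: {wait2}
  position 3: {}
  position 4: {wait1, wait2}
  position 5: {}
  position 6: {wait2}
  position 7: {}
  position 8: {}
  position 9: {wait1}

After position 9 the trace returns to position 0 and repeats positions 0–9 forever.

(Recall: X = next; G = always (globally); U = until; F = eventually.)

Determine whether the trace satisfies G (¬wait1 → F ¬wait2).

¬wait1 → F ¬wait2 holds at every position 0..9, and those are all positions ever visited, so G (¬wait1 → F ¬wait2) holds.
Positions where ¬wait1 holds: 1, 2, 3, 5, 6, 7, 8.
Check F ¬wait2 at each: 1→ok, 2→ok, 3→ok, 5→ok, 6→ok, 7→ok, 8→ok.

Holds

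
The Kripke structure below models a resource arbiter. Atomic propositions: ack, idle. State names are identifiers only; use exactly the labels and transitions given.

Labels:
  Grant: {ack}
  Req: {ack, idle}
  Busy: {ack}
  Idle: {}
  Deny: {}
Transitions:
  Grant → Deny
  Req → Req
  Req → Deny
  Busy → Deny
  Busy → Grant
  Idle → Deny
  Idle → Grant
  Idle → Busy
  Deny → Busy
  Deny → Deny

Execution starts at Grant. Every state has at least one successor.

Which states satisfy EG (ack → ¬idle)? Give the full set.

{Grant, Busy, Idle, Deny}

States satisfying ack → ¬idle: {Grant, Busy, Idle, Deny}.
States satisfying EG (ack → ¬idle): {Grant, Busy, Idle, Deny}.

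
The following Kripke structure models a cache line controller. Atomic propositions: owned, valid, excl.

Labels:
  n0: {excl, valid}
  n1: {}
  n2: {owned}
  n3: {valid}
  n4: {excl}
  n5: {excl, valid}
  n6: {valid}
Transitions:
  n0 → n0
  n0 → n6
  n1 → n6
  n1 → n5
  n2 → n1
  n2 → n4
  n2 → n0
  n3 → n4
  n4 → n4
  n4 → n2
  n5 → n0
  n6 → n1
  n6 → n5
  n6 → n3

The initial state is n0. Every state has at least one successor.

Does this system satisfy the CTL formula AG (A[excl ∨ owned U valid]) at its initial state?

States satisfying A[excl ∨ owned U valid]: {n0, n3, n5, n6}.
States satisfying AG (A[excl ∨ owned U valid]): ∅.
n1 is reachable from n0 and violates A[excl ∨ owned U valid], so AG fails at n0.
n0 ∉ Sat(AG (A[excl ∨ owned U valid])).

Violated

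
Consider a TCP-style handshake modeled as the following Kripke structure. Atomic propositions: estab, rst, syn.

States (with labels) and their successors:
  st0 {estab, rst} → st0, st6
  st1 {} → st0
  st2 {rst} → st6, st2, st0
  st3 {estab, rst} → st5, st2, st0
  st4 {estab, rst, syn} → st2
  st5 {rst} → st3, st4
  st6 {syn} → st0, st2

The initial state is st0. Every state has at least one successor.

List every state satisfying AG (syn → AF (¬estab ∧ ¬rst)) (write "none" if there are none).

{st0, st1, st2, st6}

States satisfying syn → AF (¬estab ∧ ¬rst): {st0, st1, st2, st3, st5, st6}.
States satisfying AG (syn → AF (¬estab ∧ ¬rst)): {st0, st1, st2, st6}.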